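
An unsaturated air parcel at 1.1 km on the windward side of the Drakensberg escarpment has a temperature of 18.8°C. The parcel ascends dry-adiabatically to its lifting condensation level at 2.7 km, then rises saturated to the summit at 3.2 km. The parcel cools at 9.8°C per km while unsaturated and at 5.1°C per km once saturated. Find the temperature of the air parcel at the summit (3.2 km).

0.57°C

From 1100 m to 2700 m (dry): cools by 9.8 × 1.6 = 15.68°C, giving 3.12°C.
From 2700 m to 3200 m (saturated): cools by 5.1 × 0.5 = 2.55°C, giving 0.57°C.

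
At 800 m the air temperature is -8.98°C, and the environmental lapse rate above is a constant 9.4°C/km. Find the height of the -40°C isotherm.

4100 m

Height above start = (-8.98 − (-40)) / 9.4 = 3.3 km
Altitude = 800 m + 3300 m = 4100 m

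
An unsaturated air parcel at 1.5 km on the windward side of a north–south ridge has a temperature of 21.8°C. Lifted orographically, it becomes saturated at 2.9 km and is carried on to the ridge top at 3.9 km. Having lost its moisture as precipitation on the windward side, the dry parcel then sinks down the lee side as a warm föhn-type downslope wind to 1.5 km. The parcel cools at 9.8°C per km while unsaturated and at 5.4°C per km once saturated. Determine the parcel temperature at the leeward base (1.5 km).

Dry to 2900 m: -9.8 × 1.4 km = -13.72°C, so T = 8.08°C.
Saturated to 3900 m: -5.4 × 1 km = -5.4°C, so T = 2.68°C.
Dry descent to 1500 m: +9.8 × 2.4 km = +23.52°C, so T = 26.2°C.

26.2°C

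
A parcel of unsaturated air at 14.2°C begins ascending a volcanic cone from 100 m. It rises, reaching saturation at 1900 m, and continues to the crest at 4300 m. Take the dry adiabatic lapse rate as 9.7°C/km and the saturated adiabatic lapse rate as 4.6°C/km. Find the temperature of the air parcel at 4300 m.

-14.3°C

100 → 1900 m (dry, 9.7°C/km): ΔT = -9.7 × 1.8 = -17.46°C → T = -3.26°C
1900 → 4300 m (saturated, 4.6°C/km): ΔT = -4.6 × 2.4 = -11.04°C → T = -14.3°C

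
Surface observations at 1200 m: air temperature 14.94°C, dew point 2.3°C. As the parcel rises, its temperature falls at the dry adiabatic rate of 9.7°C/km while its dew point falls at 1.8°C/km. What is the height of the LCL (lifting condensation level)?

T and T_d converge at 9.7 − 1.8 = 7.9°C per km
Height above start = (14.94 − 2.3) / 7.9 = 1.6 km
LCL altitude = 1200 m + 1600 m = 2800 m

2800 m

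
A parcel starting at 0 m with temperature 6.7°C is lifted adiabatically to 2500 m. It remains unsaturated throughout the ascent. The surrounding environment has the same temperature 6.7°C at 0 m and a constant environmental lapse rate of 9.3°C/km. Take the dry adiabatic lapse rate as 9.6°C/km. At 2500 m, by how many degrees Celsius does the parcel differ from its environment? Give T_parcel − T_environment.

Parcel:
  0 → 2500 m (dry, 9.6°C/km): ΔT = -9.6 × 2.5 = -24°C → T = -17.3°C
Environment:
  0 → 2500 m (environment, 9.3°C/km): ΔT = -9.3 × 2.5 = -23.25°C → T = -16.55°C
T_parcel − T_env = -17.3 − (-16.55) = -0.75°C

-0.75°C (parcel cooler than environment)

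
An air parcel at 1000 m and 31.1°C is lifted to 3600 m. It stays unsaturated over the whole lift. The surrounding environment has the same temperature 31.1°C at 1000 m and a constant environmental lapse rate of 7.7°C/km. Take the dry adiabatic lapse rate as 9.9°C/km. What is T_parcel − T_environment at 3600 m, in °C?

Parcel:
  1000–3600 m, dry: Δz = 2.6 km ⇒ ΔT = -25.74°C; T = 5.36°C
Environment:
  1000–3600 m, environment: Δz = 2.6 km ⇒ ΔT = -20.02°C; T = 11.08°C
T_parcel − T_env = 5.36 − 11.08 = -5.72°C

-5.72°C (parcel cooler than environment)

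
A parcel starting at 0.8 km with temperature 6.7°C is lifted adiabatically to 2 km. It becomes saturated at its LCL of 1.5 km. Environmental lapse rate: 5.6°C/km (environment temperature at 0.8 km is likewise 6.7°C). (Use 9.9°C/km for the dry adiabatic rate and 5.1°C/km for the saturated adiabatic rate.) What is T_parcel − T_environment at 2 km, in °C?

-2.76°C (parcel cooler than environment)

Parcel:
  800 → 1500 m (dry, 9.9°C/km): ΔT = -9.9 × 0.7 = -6.93°C → T = -0.23°C
  1500 → 2000 m (saturated, 5.1°C/km): ΔT = -5.1 × 0.5 = -2.55°C → T = -2.78°C
Environment:
  800 → 2000 m (environment, 5.6°C/km): ΔT = -5.6 × 1.2 = -6.72°C → T = -0.02°C
T_parcel − T_env = -2.78 − (-0.02) = -2.76°C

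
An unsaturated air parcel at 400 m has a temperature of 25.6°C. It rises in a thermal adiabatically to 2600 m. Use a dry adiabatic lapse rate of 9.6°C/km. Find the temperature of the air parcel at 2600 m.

4.48°C

From 400 m to 2600 m (dry adiabatic): cools by 9.6 × 2.2 = 21.12°C, giving 4.48°C.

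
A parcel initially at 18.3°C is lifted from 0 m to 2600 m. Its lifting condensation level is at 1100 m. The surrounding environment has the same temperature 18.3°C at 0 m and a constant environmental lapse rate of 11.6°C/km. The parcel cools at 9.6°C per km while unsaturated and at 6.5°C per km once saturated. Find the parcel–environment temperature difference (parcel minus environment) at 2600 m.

Parcel:
  From 0 m to 1100 m (dry): cools by 9.6 × 1.1 = 10.56°C, giving 7.74°C.
  From 1100 m to 2600 m (saturated): cools by 6.5 × 1.5 = 9.75°C, giving -2.01°C.
Environment:
  From 0 m to 2600 m (environment): cools by 11.6 × 2.6 = 30.16°C, giving -11.86°C.
T_parcel − T_env = -2.01 − (-11.86) = +9.85°C

+9.85°C (parcel warmer than environment)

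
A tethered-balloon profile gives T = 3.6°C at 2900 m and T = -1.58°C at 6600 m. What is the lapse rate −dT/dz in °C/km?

1.4°C/km

Γ = −ΔT/Δz = (3.6 − (-1.58)) / (6600 − 2900) m
  = 5.18°C / 3.7 km = 1.4°C/km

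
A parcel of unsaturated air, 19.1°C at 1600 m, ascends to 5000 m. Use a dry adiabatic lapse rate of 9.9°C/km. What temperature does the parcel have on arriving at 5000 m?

1600–5000 m, dry adiabatic: Δz = 3.4 km ⇒ ΔT = -33.66°C; T = -14.56°C

-14.56°C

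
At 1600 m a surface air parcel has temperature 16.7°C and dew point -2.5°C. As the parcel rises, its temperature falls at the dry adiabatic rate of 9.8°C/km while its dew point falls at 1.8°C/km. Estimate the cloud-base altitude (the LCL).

T and T_d converge at 9.8 − 1.8 = 8°C per km
Height above start = (16.7 − (-2.5)) / 8 = 2.4 km
LCL altitude = 1600 m + 2400 m = 4000 m

4000 m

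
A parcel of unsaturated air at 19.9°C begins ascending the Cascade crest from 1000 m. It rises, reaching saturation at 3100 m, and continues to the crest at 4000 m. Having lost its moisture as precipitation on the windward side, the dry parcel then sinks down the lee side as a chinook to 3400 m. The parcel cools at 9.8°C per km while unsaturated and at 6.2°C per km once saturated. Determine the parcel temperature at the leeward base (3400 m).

-0.38°C

1000–3100 m, dry: Δz = 2.1 km ⇒ ΔT = -20.58°C; T = -0.68°C
3100–4000 m, saturated: Δz = 0.9 km ⇒ ΔT = -5.58°C; T = -6.26°C
4000–3400 m, dry descent: Δz = 0.6 km ⇒ ΔT = +5.88°C; T = -0.38°C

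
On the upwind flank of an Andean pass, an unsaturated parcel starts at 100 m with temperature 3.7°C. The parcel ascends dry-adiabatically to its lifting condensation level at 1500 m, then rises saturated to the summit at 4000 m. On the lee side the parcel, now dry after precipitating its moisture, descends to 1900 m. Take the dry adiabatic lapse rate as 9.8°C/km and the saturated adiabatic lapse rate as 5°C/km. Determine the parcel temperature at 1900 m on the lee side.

100–1500 m, dry: Δz = 1.4 km ⇒ ΔT = -13.72°C; T = -10.02°C
1500–4000 m, saturated: Δz = 2.5 km ⇒ ΔT = -12.5°C; T = -22.52°C
4000–1900 m, dry descent: Δz = 2.1 km ⇒ ΔT = +20.58°C; T = -1.94°C

-1.94°C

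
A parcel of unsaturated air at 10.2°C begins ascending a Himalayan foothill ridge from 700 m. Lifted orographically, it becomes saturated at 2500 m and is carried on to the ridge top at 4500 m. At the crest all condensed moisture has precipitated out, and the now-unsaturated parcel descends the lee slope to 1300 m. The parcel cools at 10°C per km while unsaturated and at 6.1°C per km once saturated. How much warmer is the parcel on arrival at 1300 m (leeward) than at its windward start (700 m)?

From 700 m to 2500 m (dry): cools by 10 × 1.8 = 18°C, giving -7.8°C.
From 2500 m to 4500 m (saturated): cools by 6.1 × 2 = 12.2°C, giving -20°C.
From 4500 m to 1300 m (dry descent): warms by 10 × 3.2 = 32°C, giving 12°C.
Net change vs windward start: 12 − 10.2 = +1.8°C

+1.8°C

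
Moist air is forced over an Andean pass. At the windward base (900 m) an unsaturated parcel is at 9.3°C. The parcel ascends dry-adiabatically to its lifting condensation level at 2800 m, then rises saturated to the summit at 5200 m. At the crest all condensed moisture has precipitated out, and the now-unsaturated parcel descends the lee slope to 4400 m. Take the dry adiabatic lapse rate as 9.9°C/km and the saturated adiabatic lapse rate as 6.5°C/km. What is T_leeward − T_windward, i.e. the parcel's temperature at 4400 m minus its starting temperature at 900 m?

-26.49°C

900 → 2800 m (dry, 9.9°C/km): ΔT = -9.9 × 1.9 = -18.81°C → T = -9.51°C
2800 → 5200 m (saturated, 6.5°C/km): ΔT = -6.5 × 2.4 = -15.6°C → T = -25.11°C
5200 → 4400 m (dry descent, 9.9°C/km): ΔT = +9.9 × 0.8 = +7.92°C → T = -17.19°C
Net change vs windward start: -17.19 − 9.3 = -26.49°C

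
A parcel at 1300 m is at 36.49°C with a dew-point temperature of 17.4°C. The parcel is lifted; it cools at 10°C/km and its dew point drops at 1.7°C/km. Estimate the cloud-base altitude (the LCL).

T and T_d converge at 10 − 1.7 = 8.3°C per km
Height above start = (36.49 − 17.4) / 8.3 = 2.3 km
LCL altitude = 1300 m + 2300 m = 3600 m

3600 m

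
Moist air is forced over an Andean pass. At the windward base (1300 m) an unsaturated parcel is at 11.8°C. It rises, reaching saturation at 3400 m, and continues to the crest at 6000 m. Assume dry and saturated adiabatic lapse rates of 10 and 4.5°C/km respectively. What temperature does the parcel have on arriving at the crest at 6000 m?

-20.9°C

1300–3400 m, dry: Δz = 2.1 km ⇒ ΔT = -21°C; T = -9.2°C
3400–6000 m, saturated: Δz = 2.6 km ⇒ ΔT = -11.7°C; T = -20.9°C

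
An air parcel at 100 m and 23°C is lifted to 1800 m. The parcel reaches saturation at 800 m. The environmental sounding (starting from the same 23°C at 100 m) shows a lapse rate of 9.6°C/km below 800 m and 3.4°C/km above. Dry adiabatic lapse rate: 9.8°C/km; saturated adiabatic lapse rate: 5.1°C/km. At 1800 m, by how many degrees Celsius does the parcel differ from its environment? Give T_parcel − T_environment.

Parcel:
  100–800 m, dry: Δz = 0.7 km ⇒ ΔT = -6.86°C; T = 16.14°C
  800–1800 m, saturated: Δz = 1 km ⇒ ΔT = -5.1°C; T = 11.04°C
Environment:
  100–800 m, environment, lower layer: Δz = 0.7 km ⇒ ΔT = -6.72°C; T = 16.28°C
  800–1800 m, environment, upper layer: Δz = 1 km ⇒ ΔT = -3.4°C; T = 12.88°C
T_parcel − T_env = 11.04 − 12.88 = -1.84°C

-1.84°C (parcel cooler than environment)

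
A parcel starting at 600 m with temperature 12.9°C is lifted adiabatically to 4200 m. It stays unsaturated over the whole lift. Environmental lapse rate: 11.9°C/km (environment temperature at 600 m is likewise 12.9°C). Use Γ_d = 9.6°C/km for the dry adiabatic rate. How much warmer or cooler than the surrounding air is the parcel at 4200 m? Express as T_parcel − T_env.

+8.28°C (parcel warmer than environment)

Parcel:
  Dry to 4200 m: -9.6 × 3.6 km = -34.56°C, so T = -21.66°C.
Environment:
  Environment to 4200 m: -11.9 × 3.6 km = -42.84°C, so T = -29.94°C.
T_parcel − T_env = -21.66 − (-29.94) = +8.28°C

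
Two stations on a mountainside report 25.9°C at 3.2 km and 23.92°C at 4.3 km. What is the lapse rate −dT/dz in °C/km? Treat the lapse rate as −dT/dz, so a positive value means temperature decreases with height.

Γ = −ΔT/Δz = (25.9 − 23.92) / (4300 − 3200) m
  = 1.98°C / 1.1 km = 1.8°C/km

1.8°C/km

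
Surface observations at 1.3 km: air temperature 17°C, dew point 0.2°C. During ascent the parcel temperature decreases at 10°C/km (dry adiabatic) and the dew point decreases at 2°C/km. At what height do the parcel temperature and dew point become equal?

3.4 km

T and T_d converge at 10 − 2 = 8°C per km
Height above start = (17 − 0.2) / 8 = 2.1 km
LCL altitude = 1300 m + 2100 m = 3400 m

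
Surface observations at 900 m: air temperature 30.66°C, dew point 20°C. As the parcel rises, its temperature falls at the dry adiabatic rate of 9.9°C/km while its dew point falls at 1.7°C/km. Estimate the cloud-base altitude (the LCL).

2200 m

T and T_d converge at 9.9 − 1.7 = 8.2°C per km
Height above start = (30.66 − 20) / 8.2 = 1.3 km
LCL altitude = 900 m + 1300 m = 2200 m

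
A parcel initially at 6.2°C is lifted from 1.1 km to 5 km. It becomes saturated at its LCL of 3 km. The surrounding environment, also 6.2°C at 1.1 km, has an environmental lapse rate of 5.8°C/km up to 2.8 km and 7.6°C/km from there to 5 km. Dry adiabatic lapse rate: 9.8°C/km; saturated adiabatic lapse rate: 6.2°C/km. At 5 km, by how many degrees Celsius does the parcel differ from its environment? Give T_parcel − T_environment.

Parcel:
  1100 → 3000 m (dry, 9.8°C/km): ΔT = -9.8 × 1.9 = -18.62°C → T = -12.42°C
  3000 → 5000 m (saturated, 6.2°C/km): ΔT = -6.2 × 2 = -12.4°C → T = -24.82°C
Environment:
  1100 → 2800 m (environment, lower layer, 5.8°C/km): ΔT = -5.8 × 1.7 = -9.86°C → T = -3.66°C
  2800 → 5000 m (environment, upper layer, 7.6°C/km): ΔT = -7.6 × 2.2 = -16.72°C → T = -20.38°C
T_parcel − T_env = -24.82 − (-20.38) = -4.44°C

-4.44°C (parcel cooler than environment)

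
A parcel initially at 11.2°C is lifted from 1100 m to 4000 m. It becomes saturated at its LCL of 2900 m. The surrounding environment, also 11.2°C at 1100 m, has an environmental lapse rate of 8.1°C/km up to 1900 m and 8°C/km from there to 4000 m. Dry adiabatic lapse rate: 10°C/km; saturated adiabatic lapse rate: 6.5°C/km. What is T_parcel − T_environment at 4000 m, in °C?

Parcel:
  1100–2900 m, dry: Δz = 1.8 km ⇒ ΔT = -18°C; T = -6.8°C
  2900–4000 m, saturated: Δz = 1.1 km ⇒ ΔT = -7.15°C; T = -13.95°C
Environment:
  1100–1900 m, environment, lower layer: Δz = 0.8 km ⇒ ΔT = -6.48°C; T = 4.72°C
  1900–4000 m, environment, upper layer: Δz = 2.1 km ⇒ ΔT = -16.8°C; T = -12.08°C
T_parcel − T_env = -13.95 − (-12.08) = -1.87°C

-1.87°C (parcel cooler than environment)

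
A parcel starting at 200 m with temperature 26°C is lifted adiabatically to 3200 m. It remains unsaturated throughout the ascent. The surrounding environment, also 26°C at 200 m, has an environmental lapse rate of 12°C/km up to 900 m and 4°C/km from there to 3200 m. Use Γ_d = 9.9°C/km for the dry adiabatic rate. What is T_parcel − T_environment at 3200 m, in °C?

-12.1°C (parcel cooler than environment)

Parcel:
  Dry to 3200 m: -9.9 × 3 km = -29.7°C, so T = -3.7°C.
Environment:
  Environment, lower layer to 900 m: -12 × 0.7 km = -8.4°C, so T = 17.6°C.
  Environment, upper layer to 3200 m: -4 × 2.3 km = -9.2°C, so T = 8.4°C.
T_parcel − T_env = -3.7 − 8.4 = -12.1°C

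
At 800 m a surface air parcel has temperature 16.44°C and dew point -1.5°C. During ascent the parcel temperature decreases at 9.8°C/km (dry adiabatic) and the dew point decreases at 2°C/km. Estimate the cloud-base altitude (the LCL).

T and T_d converge at 9.8 − 2 = 7.8°C per km
Height above start = (16.44 − (-1.5)) / 7.8 = 2.3 km
LCL altitude = 800 m + 2300 m = 3100 m

3100 m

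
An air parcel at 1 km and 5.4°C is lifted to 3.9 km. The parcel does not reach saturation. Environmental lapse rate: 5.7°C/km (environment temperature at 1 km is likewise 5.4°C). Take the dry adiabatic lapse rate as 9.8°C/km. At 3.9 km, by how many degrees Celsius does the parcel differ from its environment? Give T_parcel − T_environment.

Parcel:
  Dry to 3900 m: -9.8 × 2.9 km = -28.42°C, so T = -23.02°C.
Environment:
  Environment to 3900 m: -5.7 × 2.9 km = -16.53°C, so T = -11.13°C.
T_parcel − T_env = -23.02 − (-11.13) = -11.89°C

-11.89°C (parcel cooler than environment)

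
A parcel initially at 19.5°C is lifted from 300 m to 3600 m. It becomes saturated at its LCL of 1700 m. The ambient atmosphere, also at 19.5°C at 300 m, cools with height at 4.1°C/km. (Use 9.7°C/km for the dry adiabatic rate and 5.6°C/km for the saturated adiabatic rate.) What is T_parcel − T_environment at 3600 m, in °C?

Parcel:
  300 → 1700 m (dry, 9.7°C/km): ΔT = -9.7 × 1.4 = -13.58°C → T = 5.92°C
  1700 → 3600 m (saturated, 5.6°C/km): ΔT = -5.6 × 1.9 = -10.64°C → T = -4.72°C
Environment:
  300 → 3600 m (environment, 4.1°C/km): ΔT = -4.1 × 3.3 = -13.53°C → T = 5.97°C
T_parcel − T_env = -4.72 − 5.97 = -10.69°C

-10.69°C (parcel cooler than environment)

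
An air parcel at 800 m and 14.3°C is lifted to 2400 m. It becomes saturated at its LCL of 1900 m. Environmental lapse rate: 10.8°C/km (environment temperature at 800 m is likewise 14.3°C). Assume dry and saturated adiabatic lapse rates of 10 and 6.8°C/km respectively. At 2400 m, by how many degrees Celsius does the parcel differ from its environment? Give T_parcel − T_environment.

Parcel:
  800 → 1900 m (dry, 10°C/km): ΔT = -10 × 1.1 = -11°C → T = 3.3°C
  1900 → 2400 m (saturated, 6.8°C/km): ΔT = -6.8 × 0.5 = -3.4°C → T = -0.1°C
Environment:
  800 → 2400 m (environment, 10.8°C/km): ΔT = -10.8 × 1.6 = -17.28°C → T = -2.98°C
T_parcel − T_env = -0.1 − (-2.98) = +2.88°C

+2.88°C (parcel warmer than environment)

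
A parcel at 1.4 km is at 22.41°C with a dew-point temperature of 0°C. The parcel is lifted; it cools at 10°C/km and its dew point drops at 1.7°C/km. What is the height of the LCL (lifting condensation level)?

4.1 km

T and T_d converge at 10 − 1.7 = 8.3°C per km
Height above start = (22.41 − 0) / 8.3 = 2.7 km
LCL altitude = 1400 m + 2700 m = 4100 m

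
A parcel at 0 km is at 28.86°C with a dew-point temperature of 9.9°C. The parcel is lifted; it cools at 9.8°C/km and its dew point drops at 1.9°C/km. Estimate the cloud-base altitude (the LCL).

2.4 km

T and T_d converge at 9.8 − 1.9 = 7.9°C per km
Height above start = (28.86 − 9.9) / 7.9 = 2.4 km
LCL altitude = 0 m + 2400 m = 2400 m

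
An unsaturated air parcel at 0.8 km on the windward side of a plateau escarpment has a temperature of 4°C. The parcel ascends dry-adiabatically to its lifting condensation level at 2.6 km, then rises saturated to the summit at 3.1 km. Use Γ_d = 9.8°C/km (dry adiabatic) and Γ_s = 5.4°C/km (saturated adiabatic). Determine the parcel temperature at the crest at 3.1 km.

-16.34°C

Dry to 2600 m: -9.8 × 1.8 km = -17.64°C, so T = -13.64°C.
Saturated to 3100 m: -5.4 × 0.5 km = -2.7°C, so T = -16.34°C.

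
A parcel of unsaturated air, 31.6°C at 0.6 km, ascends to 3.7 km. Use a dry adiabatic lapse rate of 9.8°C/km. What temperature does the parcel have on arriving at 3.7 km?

Dry adiabatic to 3700 m: -9.8 × 3.1 km = -30.38°C, so T = 1.22°C.

1.22°C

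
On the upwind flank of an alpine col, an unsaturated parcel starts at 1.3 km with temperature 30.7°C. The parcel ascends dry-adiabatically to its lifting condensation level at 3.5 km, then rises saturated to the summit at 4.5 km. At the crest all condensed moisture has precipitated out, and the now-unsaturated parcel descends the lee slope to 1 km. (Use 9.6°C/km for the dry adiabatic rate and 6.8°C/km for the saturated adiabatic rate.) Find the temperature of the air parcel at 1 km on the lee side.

From 1300 m to 3500 m (dry): cools by 9.6 × 2.2 = 21.12°C, giving 9.58°C.
From 3500 m to 4500 m (saturated): cools by 6.8 × 1 = 6.8°C, giving 2.78°C.
From 4500 m to 1000 m (dry descent): warms by 9.6 × 3.5 = 33.6°C, giving 36.38°C.

36.38°C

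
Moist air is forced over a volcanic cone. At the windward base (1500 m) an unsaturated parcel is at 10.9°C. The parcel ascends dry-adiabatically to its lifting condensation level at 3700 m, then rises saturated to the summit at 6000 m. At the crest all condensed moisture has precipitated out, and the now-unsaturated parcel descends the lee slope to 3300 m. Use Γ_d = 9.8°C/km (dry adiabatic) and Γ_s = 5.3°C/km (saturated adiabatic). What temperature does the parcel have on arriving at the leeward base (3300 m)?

3.61°C

From 1500 m to 3700 m (dry): cools by 9.8 × 2.2 = 21.56°C, giving -10.66°C.
From 3700 m to 6000 m (saturated): cools by 5.3 × 2.3 = 12.19°C, giving -22.85°C.
From 6000 m to 3300 m (dry descent): warms by 9.8 × 2.7 = 26.46°C, giving 3.61°C.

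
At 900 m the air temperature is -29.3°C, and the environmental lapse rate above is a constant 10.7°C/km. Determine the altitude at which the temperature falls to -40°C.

Height above start = (-29.3 − (-40)) / 10.7 = 1 km
Altitude = 900 m + 1000 m = 1900 m

1900 m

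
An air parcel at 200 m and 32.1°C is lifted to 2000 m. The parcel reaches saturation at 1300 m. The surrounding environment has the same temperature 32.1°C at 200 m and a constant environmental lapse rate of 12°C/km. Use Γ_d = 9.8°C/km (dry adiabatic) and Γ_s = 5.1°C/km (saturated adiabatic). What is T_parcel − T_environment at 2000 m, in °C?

Parcel:
  200–1300 m, dry: Δz = 1.1 km ⇒ ΔT = -10.78°C; T = 21.32°C
  1300–2000 m, saturated: Δz = 0.7 km ⇒ ΔT = -3.57°C; T = 17.75°C
Environment:
  200–2000 m, environment: Δz = 1.8 km ⇒ ΔT = -21.6°C; T = 10.5°C
T_parcel − T_env = 17.75 − 10.5 = +7.25°C

+7.25°C (parcel warmer than environment)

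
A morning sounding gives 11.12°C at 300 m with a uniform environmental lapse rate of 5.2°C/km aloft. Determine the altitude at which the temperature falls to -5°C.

Height above start = (11.12 − (-5)) / 5.2 = 3.1 km
Altitude = 300 m + 3100 m = 3400 m

3400 m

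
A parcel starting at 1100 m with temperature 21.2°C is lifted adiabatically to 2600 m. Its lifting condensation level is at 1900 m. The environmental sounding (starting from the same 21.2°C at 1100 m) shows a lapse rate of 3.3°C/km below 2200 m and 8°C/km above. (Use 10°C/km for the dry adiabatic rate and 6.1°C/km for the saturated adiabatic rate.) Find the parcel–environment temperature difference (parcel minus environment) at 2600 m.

Parcel:
  From 1100 m to 1900 m (dry): cools by 10 × 0.8 = 8°C, giving 13.2°C.
  From 1900 m to 2600 m (saturated): cools by 6.1 × 0.7 = 4.27°C, giving 8.93°C.
Environment:
  From 1100 m to 2200 m (environment, lower layer): cools by 3.3 × 1.1 = 3.63°C, giving 17.57°C.
  From 2200 m to 2600 m (environment, upper layer): cools by 8 × 0.4 = 3.2°C, giving 14.37°C.
T_parcel − T_env = 8.93 − 14.37 = -5.44°C

-5.44°C (parcel cooler than environment)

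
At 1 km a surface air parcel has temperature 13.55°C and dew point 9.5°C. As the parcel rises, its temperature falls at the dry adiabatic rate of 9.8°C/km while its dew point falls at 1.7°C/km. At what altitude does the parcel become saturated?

T and T_d converge at 9.8 − 1.7 = 8.1°C per km
Height above start = (13.55 − 9.5) / 8.1 = 0.5 km
LCL altitude = 1000 m + 500 m = 1500 m

1.5 km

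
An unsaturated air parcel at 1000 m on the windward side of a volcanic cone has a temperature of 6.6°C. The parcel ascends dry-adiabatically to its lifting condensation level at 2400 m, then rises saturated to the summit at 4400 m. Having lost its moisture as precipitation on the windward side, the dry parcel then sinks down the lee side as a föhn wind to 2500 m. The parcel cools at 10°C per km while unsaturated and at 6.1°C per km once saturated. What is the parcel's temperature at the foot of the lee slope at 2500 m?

-0.6°C

1000 → 2400 m (dry, 10°C/km): ΔT = -10 × 1.4 = -14°C → T = -7.4°C
2400 → 4400 m (saturated, 6.1°C/km): ΔT = -6.1 × 2 = -12.2°C → T = -19.6°C
4400 → 2500 m (dry descent, 10°C/km): ΔT = +10 × 1.9 = +19°C → T = -0.6°C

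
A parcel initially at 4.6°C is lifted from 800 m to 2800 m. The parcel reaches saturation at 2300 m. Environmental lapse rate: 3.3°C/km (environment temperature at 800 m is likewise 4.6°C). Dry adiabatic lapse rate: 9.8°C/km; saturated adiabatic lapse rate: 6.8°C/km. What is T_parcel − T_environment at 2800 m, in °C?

Parcel:
  800–2300 m, dry: Δz = 1.5 km ⇒ ΔT = -14.7°C; T = -10.1°C
  2300–2800 m, saturated: Δz = 0.5 km ⇒ ΔT = -3.4°C; T = -13.5°C
Environment:
  800–2800 m, environment: Δz = 2 km ⇒ ΔT = -6.6°C; T = -2°C
T_parcel − T_env = -13.5 − (-2) = -11.5°C

-11.5°C (parcel cooler than environment)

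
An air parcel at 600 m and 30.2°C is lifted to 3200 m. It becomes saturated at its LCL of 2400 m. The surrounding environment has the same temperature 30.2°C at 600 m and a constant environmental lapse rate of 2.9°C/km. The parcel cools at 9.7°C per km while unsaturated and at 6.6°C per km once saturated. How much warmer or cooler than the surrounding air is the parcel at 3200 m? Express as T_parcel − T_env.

Parcel:
  600 → 2400 m (dry, 9.7°C/km): ΔT = -9.7 × 1.8 = -17.46°C → T = 12.74°C
  2400 → 3200 m (saturated, 6.6°C/km): ΔT = -6.6 × 0.8 = -5.28°C → T = 7.46°C
Environment:
  600 → 3200 m (environment, 2.9°C/km): ΔT = -2.9 × 2.6 = -7.54°C → T = 22.66°C
T_parcel − T_env = 7.46 − 22.66 = -15.2°C

-15.2°C (parcel cooler than environment)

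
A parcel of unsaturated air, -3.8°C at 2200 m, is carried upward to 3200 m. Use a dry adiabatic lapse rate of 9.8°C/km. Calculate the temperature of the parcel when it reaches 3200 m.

-13.6°C

2200 → 3200 m (dry adiabatic, 9.8°C/km): ΔT = -9.8 × 1 = -9.8°C → T = -13.6°C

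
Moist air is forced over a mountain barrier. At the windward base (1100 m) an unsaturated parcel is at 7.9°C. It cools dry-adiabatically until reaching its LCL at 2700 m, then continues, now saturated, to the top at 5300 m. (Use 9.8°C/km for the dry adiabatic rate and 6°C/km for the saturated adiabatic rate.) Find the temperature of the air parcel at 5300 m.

-23.38°C

Dry to 2700 m: -9.8 × 1.6 km = -15.68°C, so T = -7.78°C.
Saturated to 5300 m: -6 × 2.6 km = -15.6°C, so T = -23.38°C.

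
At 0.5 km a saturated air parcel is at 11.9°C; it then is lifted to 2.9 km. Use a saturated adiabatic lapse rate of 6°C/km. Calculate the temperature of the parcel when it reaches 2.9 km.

500–2900 m, saturated adiabatic: Δz = 2.4 km ⇒ ΔT = -14.4°C; T = -2.5°C

-2.5°C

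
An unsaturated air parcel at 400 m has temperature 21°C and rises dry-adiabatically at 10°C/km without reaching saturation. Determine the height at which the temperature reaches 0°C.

2500 m

Height above start = (21 − 0) / 10 = 2.1 km
Altitude = 400 m + 2100 m = 2500 m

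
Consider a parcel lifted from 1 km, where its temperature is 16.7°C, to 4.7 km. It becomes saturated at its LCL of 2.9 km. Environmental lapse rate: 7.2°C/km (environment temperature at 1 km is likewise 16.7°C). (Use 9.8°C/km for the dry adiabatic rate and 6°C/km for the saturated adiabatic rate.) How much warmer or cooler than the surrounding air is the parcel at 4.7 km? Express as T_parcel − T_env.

Parcel:
  1000–2900 m, dry: Δz = 1.9 km ⇒ ΔT = -18.62°C; T = -1.92°C
  2900–4700 m, saturated: Δz = 1.8 km ⇒ ΔT = -10.8°C; T = -12.72°C
Environment:
  1000–4700 m, environment: Δz = 3.7 km ⇒ ΔT = -26.64°C; T = -9.94°C
T_parcel − T_env = -12.72 − (-9.94) = -2.78°C

-2.78°C (parcel cooler than environment)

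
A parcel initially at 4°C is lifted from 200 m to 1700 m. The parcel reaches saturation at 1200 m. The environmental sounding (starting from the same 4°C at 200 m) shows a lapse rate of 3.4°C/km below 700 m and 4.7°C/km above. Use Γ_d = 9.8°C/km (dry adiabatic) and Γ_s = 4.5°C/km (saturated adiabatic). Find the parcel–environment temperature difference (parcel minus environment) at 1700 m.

Parcel:
  From 200 m to 1200 m (dry): cools by 9.8 × 1 = 9.8°C, giving -5.8°C.
  From 1200 m to 1700 m (saturated): cools by 4.5 × 0.5 = 2.25°C, giving -8.05°C.
Environment:
  From 200 m to 700 m (environment, lower layer): cools by 3.4 × 0.5 = 1.7°C, giving 2.3°C.
  From 700 m to 1700 m (environment, upper layer): cools by 4.7 × 1 = 4.7°C, giving -2.4°C.
T_parcel − T_env = -8.05 − (-2.4) = -5.65°C

-5.65°C (parcel cooler than environment)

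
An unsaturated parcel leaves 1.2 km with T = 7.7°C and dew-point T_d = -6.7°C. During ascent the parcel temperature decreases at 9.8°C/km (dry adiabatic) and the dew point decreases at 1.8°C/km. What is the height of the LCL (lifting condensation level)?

3 km

T and T_d converge at 9.8 − 1.8 = 8°C per km
Height above start = (7.7 − (-6.7)) / 8 = 1.8 km
LCL altitude = 1200 m + 1800 m = 3000 m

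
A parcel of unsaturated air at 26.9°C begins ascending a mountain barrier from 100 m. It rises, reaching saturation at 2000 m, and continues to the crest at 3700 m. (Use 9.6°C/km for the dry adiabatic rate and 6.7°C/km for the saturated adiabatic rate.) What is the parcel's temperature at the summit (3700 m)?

-2.73°C

100 → 2000 m (dry, 9.6°C/km): ΔT = -9.6 × 1.9 = -18.24°C → T = 8.66°C
2000 → 3700 m (saturated, 6.7°C/km): ΔT = -6.7 × 1.7 = -11.39°C → T = -2.73°C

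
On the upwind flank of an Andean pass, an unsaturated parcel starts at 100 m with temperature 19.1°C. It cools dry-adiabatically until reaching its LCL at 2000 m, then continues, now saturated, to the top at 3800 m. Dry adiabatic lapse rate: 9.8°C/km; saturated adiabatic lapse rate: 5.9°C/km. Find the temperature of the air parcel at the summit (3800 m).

-10.14°C

Dry to 2000 m: -9.8 × 1.9 km = -18.62°C, so T = 0.48°C.
Saturated to 3800 m: -5.9 × 1.8 km = -10.62°C, so T = -10.14°C.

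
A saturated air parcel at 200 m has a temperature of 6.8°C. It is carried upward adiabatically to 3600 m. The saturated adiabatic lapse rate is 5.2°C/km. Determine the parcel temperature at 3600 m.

Saturated adiabatic to 3600 m: -5.2 × 3.4 km = -17.68°C, so T = -10.88°C.

-10.88°C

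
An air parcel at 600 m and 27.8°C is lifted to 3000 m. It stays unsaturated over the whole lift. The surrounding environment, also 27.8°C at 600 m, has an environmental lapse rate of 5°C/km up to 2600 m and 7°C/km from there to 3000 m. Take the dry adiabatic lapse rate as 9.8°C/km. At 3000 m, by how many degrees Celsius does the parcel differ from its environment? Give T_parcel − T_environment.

Parcel:
  600–3000 m, dry: Δz = 2.4 km ⇒ ΔT = -23.52°C; T = 4.28°C
Environment:
  600–2600 m, environment, lower layer: Δz = 2 km ⇒ ΔT = -10°C; T = 17.8°C
  2600–3000 m, environment, upper layer: Δz = 0.4 km ⇒ ΔT = -2.8°C; T = 15°C
T_parcel − T_env = 4.28 − 15 = -10.72°C

-10.72°C (parcel cooler than environment)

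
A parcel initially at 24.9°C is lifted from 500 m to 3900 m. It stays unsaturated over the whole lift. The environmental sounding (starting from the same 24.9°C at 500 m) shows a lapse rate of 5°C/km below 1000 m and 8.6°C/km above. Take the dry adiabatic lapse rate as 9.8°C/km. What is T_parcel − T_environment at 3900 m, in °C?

Parcel:
  500–3900 m, dry: Δz = 3.4 km ⇒ ΔT = -33.32°C; T = -8.42°C
Environment:
  500–1000 m, environment, lower layer: Δz = 0.5 km ⇒ ΔT = -2.5°C; T = 22.4°C
  1000–3900 m, environment, upper layer: Δz = 2.9 km ⇒ ΔT = -24.94°C; T = -2.54°C
T_parcel − T_env = -8.42 − (-2.54) = -5.88°C

-5.88°C (parcel cooler than environment)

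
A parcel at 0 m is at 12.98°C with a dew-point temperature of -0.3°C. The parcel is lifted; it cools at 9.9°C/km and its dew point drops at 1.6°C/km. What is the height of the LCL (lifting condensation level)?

T and T_d converge at 9.9 − 1.6 = 8.3°C per km
Height above start = (12.98 − (-0.3)) / 8.3 = 1.6 km
LCL altitude = 0 m + 1600 m = 1600 m

1600 m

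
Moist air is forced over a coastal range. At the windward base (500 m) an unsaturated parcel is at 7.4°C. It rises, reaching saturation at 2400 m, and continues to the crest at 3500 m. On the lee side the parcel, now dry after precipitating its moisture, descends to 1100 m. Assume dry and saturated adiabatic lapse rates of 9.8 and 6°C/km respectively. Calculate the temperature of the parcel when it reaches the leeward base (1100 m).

500 → 2400 m (dry, 9.8°C/km): ΔT = -9.8 × 1.9 = -18.62°C → T = -11.22°C
2400 → 3500 m (saturated, 6°C/km): ΔT = -6 × 1.1 = -6.6°C → T = -17.82°C
3500 → 1100 m (dry descent, 9.8°C/km): ΔT = +9.8 × 2.4 = +23.52°C → T = 5.7°C

5.7°C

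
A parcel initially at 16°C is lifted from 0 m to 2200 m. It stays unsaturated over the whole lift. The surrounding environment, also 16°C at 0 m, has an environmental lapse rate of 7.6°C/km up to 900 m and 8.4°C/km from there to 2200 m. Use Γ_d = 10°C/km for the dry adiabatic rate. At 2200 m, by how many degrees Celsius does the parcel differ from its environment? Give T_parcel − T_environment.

-4.24°C (parcel cooler than environment)

Parcel:
  Dry to 2200 m: -10 × 2.2 km = -22°C, so T = -6°C.
Environment:
  Environment, lower layer to 900 m: -7.6 × 0.9 km = -6.84°C, so T = 9.16°C.
  Environment, upper layer to 2200 m: -8.4 × 1.3 km = -10.92°C, so T = -1.76°C.
T_parcel − T_env = -6 − (-1.76) = -4.24°C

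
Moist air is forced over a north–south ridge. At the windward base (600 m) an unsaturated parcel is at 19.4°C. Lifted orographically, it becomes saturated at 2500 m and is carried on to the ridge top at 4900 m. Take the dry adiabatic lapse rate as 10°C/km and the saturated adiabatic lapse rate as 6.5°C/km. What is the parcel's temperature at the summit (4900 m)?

-15.2°C

Dry to 2500 m: -10 × 1.9 km = -19°C, so T = 0.4°C.
Saturated to 4900 m: -6.5 × 2.4 km = -15.6°C, so T = -15.2°C.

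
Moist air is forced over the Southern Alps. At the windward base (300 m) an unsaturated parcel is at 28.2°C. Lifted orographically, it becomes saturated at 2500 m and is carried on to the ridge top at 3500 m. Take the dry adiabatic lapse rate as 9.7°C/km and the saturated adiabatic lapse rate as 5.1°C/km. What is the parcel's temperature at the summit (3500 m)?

1.76°C

Dry to 2500 m: -9.7 × 2.2 km = -21.34°C, so T = 6.86°C.
Saturated to 3500 m: -5.1 × 1 km = -5.1°C, so T = 1.76°C.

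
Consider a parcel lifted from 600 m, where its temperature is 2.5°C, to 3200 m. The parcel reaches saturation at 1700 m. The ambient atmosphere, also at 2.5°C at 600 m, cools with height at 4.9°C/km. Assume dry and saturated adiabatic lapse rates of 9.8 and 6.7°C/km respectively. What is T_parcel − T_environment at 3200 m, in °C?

Parcel:
  From 600 m to 1700 m (dry): cools by 9.8 × 1.1 = 10.78°C, giving -8.28°C.
  From 1700 m to 3200 m (saturated): cools by 6.7 × 1.5 = 10.05°C, giving -18.33°C.
Environment:
  From 600 m to 3200 m (environment): cools by 4.9 × 2.6 = 12.74°C, giving -10.24°C.
T_parcel − T_env = -18.33 − (-10.24) = -8.09°C

-8.09°C (parcel cooler than environment)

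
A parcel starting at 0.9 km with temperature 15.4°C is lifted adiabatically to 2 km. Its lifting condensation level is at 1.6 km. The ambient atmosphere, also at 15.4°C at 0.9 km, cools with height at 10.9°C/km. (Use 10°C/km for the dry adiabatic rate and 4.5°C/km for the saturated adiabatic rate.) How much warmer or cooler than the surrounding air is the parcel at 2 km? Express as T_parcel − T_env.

+3.19°C (parcel warmer than environment)

Parcel:
  From 900 m to 1600 m (dry): cools by 10 × 0.7 = 7°C, giving 8.4°C.
  From 1600 m to 2000 m (saturated): cools by 4.5 × 0.4 = 1.8°C, giving 6.6°C.
Environment:
  From 900 m to 2000 m (environment): cools by 10.9 × 1.1 = 11.99°C, giving 3.41°C.
T_parcel − T_env = 6.6 − 3.41 = +3.19°C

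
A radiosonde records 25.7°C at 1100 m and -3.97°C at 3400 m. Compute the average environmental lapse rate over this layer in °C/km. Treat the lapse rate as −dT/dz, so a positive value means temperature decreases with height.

Γ = −ΔT/Δz = (25.7 − (-3.97)) / (3400 − 1100) m
  = 29.67°C / 2.3 km = 12.9°C/km

12.9°C/km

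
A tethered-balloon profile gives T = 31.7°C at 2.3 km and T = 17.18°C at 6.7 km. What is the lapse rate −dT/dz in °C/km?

3.3°C/km

Γ = −ΔT/Δz = (31.7 − 17.18) / (6700 − 2300) m
  = 14.52°C / 4.4 km = 3.3°C/km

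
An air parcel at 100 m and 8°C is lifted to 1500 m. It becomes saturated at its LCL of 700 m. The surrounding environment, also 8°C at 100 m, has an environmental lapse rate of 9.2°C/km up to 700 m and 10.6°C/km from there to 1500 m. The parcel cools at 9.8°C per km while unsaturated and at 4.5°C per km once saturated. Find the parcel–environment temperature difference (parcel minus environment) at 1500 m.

+4.52°C (parcel warmer than environment)

Parcel:
  100–700 m, dry: Δz = 0.6 km ⇒ ΔT = -5.88°C; T = 2.12°C
  700–1500 m, saturated: Δz = 0.8 km ⇒ ΔT = -3.6°C; T = -1.48°C
Environment:
  100–700 m, environment, lower layer: Δz = 0.6 km ⇒ ΔT = -5.52°C; T = 2.48°C
  700–1500 m, environment, upper layer: Δz = 0.8 km ⇒ ΔT = -8.48°C; T = -6°C
T_parcel − T_env = -1.48 − (-6) = +4.52°C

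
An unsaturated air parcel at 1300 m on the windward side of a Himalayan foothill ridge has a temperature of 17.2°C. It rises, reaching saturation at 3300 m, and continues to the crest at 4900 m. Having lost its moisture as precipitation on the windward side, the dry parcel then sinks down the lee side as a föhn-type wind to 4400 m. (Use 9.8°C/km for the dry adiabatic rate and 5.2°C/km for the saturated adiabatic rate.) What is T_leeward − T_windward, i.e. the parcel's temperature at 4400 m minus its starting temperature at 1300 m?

-23.02°C

1300–3300 m, dry: Δz = 2 km ⇒ ΔT = -19.6°C; T = -2.4°C
3300–4900 m, saturated: Δz = 1.6 km ⇒ ΔT = -8.32°C; T = -10.72°C
4900–4400 m, dry descent: Δz = 0.5 km ⇒ ΔT = +4.9°C; T = -5.82°C
Net change vs windward start: -5.82 − 17.2 = -23.02°C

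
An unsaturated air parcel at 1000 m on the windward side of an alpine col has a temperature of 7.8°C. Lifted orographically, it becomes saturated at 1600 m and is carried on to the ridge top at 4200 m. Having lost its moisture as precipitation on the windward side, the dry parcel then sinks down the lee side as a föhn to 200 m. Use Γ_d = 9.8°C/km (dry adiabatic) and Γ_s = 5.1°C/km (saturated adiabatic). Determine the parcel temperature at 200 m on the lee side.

27.86°C

1000–1600 m, dry: Δz = 0.6 km ⇒ ΔT = -5.88°C; T = 1.92°C
1600–4200 m, saturated: Δz = 2.6 km ⇒ ΔT = -13.26°C; T = -11.34°C
4200–200 m, dry descent: Δz = 4 km ⇒ ΔT = +39.2°C; T = 27.86°C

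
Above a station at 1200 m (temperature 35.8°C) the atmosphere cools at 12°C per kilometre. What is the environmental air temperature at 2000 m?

26.2°C

1200 → 2000 m (environmental, 12°C/km): ΔT = -12 × 0.8 = -9.6°C → T = 26.2°C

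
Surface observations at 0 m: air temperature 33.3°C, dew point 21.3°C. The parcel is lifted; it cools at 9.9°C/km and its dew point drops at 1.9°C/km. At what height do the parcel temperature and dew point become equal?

T and T_d converge at 9.9 − 1.9 = 8°C per km
Height above start = (33.3 − 21.3) / 8 = 1.5 km
LCL altitude = 0 m + 1500 m = 1500 m

1500 m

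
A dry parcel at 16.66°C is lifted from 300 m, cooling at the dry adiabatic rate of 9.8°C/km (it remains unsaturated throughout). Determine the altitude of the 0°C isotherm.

Height above start = (16.66 − 0) / 9.8 = 1.7 km
Altitude = 300 m + 1700 m = 2000 m

2000 m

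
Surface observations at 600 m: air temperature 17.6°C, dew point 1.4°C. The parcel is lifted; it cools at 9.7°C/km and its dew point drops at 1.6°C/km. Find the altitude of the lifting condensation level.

2600 m

T and T_d converge at 9.7 − 1.6 = 8.1°C per km
Height above start = (17.6 − 1.4) / 8.1 = 2 km
LCL altitude = 600 m + 2000 m = 2600 m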